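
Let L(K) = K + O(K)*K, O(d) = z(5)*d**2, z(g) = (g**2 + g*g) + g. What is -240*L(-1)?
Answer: 13440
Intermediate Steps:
z(g) = g + 2*g**2 (z(g) = (g**2 + g**2) + g = 2*g**2 + g = g + 2*g**2)
O(d) = 55*d**2 (O(d) = (5*(1 + 2*5))*d**2 = (5*(1 + 10))*d**2 = (5*11)*d**2 = 55*d**2)
L(K) = K + 55*K**3 (L(K) = K + (55*K**2)*K = K + 55*K**3)
-240*L(-1) = -240*(-1 + 55*(-1)**3) = -240*(-1 + 55*(-1)) = -240*(-1 - 55) = -240*(-56) = 13440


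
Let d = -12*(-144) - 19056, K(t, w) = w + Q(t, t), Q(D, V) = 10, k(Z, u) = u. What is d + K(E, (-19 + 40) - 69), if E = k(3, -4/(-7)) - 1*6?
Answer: -17366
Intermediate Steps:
E = -38/7 (E = -4/(-7) - 1*6 = -4*(-⅐) - 6 = 4/7 - 6 = -38/7 ≈ -5.4286)
K(t, w) = 10 + w (K(t, w) = w + 10 = 10 + w)
d = -17328 (d = 1728 - 19056 = -17328)
d + K(E, (-19 + 40) - 69) = -17328 + (10 + ((-19 + 40) - 69)) = -17328 + (10 + (21 - 69)) = -17328 + (10 - 48) = -17328 - 38 = -17366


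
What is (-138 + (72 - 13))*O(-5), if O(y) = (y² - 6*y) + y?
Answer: -3950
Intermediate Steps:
O(y) = y² - 5*y
(-138 + (72 - 13))*O(-5) = (-138 + (72 - 13))*(-5*(-5 - 5)) = (-138 + 59)*(-5*(-10)) = -79*50 = -3950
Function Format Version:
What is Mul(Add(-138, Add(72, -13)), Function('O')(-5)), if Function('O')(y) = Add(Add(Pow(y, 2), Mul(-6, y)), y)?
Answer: -3950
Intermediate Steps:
Function('O')(y) = Add(Pow(y, 2), Mul(-5, y))
Mul(Add(-138, Add(72, -13)), Function('O')(-5)) = Mul(Add(-138, Add(72, -13)), Mul(-5, Add(-5, -5))) = Mul(Add(-138, 59), Mul(-5, -10)) = Mul(-79, 50) = -3950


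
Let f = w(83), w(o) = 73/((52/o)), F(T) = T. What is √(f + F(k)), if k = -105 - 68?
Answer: I*√38181/26 ≈ 7.5154*I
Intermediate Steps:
k = -173
w(o) = 73*o/52 (w(o) = 73*(o/52) = 73*o/52)
f = 6059/52 (f = (73/52)*83 = 6059/52 ≈ 116.52)
√(f + F(k)) = √(6059/52 - 173) = √(-2937/52) = I*√38181/26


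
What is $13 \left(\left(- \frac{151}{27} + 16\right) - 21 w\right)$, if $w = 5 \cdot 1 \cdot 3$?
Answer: $- \frac{106912}{27} \approx -3959.7$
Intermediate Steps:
$w = 15$ ($w = 5 \cdot 3 = 15$)
$13 \left(\left(- \frac{151}{27} + 16\right) - 21 w\right) = 13 \left(\left(- \frac{151}{27} + 16\right) - 315\right) = 13 \left(\frac{281}{27} - 315\right) = 13 \left(- \frac{8224}{27}\right) = - \frac{106912}{27}$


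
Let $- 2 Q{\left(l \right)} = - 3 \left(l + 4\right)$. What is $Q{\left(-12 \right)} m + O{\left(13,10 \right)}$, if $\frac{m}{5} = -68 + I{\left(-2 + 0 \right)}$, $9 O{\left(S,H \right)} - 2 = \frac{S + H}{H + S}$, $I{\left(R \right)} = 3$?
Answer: $\frac{11701}{3} \approx 3900.3$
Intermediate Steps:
$O{\left(S,H \right)} = \frac{1}{3}$ ($O{\left(S,H \right)} = \frac{2}{9} + \frac{\left(S + H\right) \frac{1}{H + S}}{9} = \frac{2}{9} + \frac{\left(H + S\right) \frac{1}{H + S}}{9} = \frac{2}{9} + \frac{1}{9} \cdot 1 = \frac{2}{9} + \frac{1}{9} = \frac{1}{3}$)
$m = -325$ ($m = 5 \left(-68 + 3\right) = 5 \left(-65\right) = -325$)
$Q{\left(l \right)} = 6 + \frac{3 l}{2}$ ($Q{\left(l \right)} = - \frac{\left(-3\right) \left(l + 4\right)}{2} = - \frac{\left(-3\right) \left(4 + l\right)}{2} = - \frac{-12 - 3 l}{2} = 6 + \frac{3 l}{2}$)
$Q{\left(-12 \right)} m + O{\left(13,10 \right)} = \left(6 + \frac{3}{2} \left(-12\right)\right) \left(-325\right) + \frac{1}{3} = \left(6 - 18\right) \left(-325\right) + \frac{1}{3} = \left(-12\right) \left(-325\right) + \frac{1}{3} = 3900 + \frac{1}{3} = \frac{11701}{3}$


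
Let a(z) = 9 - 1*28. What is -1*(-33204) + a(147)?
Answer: 33185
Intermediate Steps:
a(z) = -19 (a(z) = 9 - 28 = -19)
-1*(-33204) + a(147) = -1*(-33204) - 19 = 33204 - 19 = 33185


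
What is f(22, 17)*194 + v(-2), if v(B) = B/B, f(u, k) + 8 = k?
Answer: 1747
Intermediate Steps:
f(u, k) = -8 + k
v(B) = 1
f(22, 17)*194 + v(-2) = (-8 + 17)*194 + 1 = 9*194 + 1 = 1746 + 1 = 1747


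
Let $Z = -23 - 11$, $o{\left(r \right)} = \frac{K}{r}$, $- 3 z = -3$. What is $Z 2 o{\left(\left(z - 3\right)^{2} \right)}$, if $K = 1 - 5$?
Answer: $68$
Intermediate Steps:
$z = 1$ ($z = \left(- \frac{1}{3}\right) \left(-3\right) = 1$)
$K = -4$
$o{\left(r \right)} = - \frac{4}{r}$
$Z = -34$
$Z 2 o{\left(\left(z - 3\right)^{2} \right)} = \left(-34\right) 2 \left(- \frac{4}{\left(1 - 3\right)^{2}}\right) = - 68 \left(- \frac{4}{\left(-2\right)^{2}}\right) = - 68 \left(- \frac{4}{4}\right) = - 68 \left(\left(-4\right) \frac{1}{4}\right) = \left(-68\right) \left(-1\right) = 68$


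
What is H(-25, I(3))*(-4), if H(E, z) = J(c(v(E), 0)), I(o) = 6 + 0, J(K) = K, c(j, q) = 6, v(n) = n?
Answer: -24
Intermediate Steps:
I(o) = 6
H(E, z) = 6
H(-25, I(3))*(-4) = 6*(-4) = -24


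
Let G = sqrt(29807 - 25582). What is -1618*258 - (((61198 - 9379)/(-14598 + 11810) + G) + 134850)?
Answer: -1539925073/2788 ≈ -5.5234e+5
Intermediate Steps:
G = 65 (G = sqrt(4225) = 65)
-1618*258 - (((61198 - 9379)/(-14598 + 11810) + G) + 134850) = -1618*258 - (((61198 - 9379)/(-14598 + 11810) + 65) + 134850) = -417444 - ((51819/(-2788) + 65) + 134850) = -417444 - ((51819*(-1/2788) + 65) + 134850) = -417444 - ((-51819/2788 + 65) + 134850) = -417444 - (129401/2788 + 134850) = -417444 - 1*376091201/2788 = -417444 - 376091201/2788 = -1539925073/2788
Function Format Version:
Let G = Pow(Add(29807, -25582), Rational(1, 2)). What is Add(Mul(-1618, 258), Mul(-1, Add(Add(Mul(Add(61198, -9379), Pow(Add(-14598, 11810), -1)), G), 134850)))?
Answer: Rational(-1539925073, 2788) ≈ -5.5234e+5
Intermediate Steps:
G = 65 (G = Pow(4225, Rational(1, 2)) = 65)
Add(Mul(-1618, 258), Mul(-1, Add(Add(Mul(Add(61198, -9379), Pow(Add(-14598, 11810), -1)), G), 134850))) = Add(Mul(-1618, 258), Mul(-1, Add(Add(Mul(Add(61198, -9379), Pow(Add(-14598, 11810), -1)), 65), 134850))) = Add(-417444, Mul(-1, Add(Add(Mul(51819, Pow(-2788, -1)), 65), 134850))) = Add(-417444, Mul(-1, Add(Add(Mul(51819, Rational(-1, 2788)), 65), 134850))) = Add(-417444, Mul(-1, Add(Add(Rational(-51819, 2788), 65), 134850))) = Add(-417444, Mul(-1, Add(Rational(129401, 2788), 134850))) = Add(-417444, Mul(-1, Rational(376091201, 2788))) = Add(-417444, Rational(-376091201, 2788)) = Rational(-1539925073, 2788)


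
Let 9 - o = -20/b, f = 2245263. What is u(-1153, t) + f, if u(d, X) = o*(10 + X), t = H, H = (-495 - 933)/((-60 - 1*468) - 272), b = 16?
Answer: 1796307037/800 ≈ 2.2454e+6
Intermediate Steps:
o = 41/4 (o = 9 - (-20)/16 = 9 - 1*(-5/4) = 9 + 5/4 = 41/4 ≈ 10.250)
H = 357/200 (H = -1428/((-60 - 468) - 272) = -1428/(-528 - 272) = -1428/(-800) = -1428*(-1/800) = 357/200 ≈ 1.7850)
t = 357/200 ≈ 1.7850
u(d, X) = 205/2 + 41*X/4 (u(d, X) = 41*(10 + X)/4 = 205/2 + 41*X/4)
u(-1153, t) + f = (205/2 + (41/4)*(357/200)) + 2245263 = (205/2 + 14637/800) + 2245263 = 96637/800 + 2245263 = 1796307037/800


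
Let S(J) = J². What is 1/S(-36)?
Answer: 1/1296 ≈ 0.00077160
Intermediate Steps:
1/S(-36) = 1/((-36)²) = 1/1296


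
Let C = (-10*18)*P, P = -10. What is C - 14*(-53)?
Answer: 2542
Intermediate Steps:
C = 1800 (C = -10*18*(-10) = -180*(-10) = 1800)
C - 14*(-53) = 1800 - 14*(-53) = 1800 + 742 = 2542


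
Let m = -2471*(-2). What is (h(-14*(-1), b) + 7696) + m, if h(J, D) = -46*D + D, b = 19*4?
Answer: 9218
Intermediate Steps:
m = 4942
b = 76
h(J, D) = -45*D
(h(-14*(-1), b) + 7696) + m = (-45*76 + 7696) + 4942 = (-3420 + 7696) + 4942 = 4276 + 4942 = 9218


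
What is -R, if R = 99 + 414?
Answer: -513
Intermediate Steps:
R = 513
-R = -1*513 = -513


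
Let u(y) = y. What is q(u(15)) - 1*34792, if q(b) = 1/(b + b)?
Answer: -1043759/30 ≈ -34792.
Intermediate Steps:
q(b) = 1/(2*b)
q(u(15)) - 1*34792 = (1/2)/15 - 1*34792 = (1/2)*(1/15) - 34792 = 1/30 - 34792 = -1043759/30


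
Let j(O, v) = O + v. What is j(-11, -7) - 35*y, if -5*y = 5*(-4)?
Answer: -158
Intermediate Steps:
y = 4 (y = -(-4) = -⅕*(-20) = 4)
j(-11, -7) - 35*y = (-11 - 7) - 35*4 = -18 - 140 = -158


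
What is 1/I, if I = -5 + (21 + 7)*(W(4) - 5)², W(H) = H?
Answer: 1/23 ≈ 0.043478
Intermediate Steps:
I = 23 (I = -5 + (21 + 7)*(4 - 5)² = -5 + 28*(-1)² = -5 + 28*1 = -5 + 28 = 23)
1/I = 1/23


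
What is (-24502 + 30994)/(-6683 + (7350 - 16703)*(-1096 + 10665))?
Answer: -541/7458795 ≈ -7.2532e-5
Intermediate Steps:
(-24502 + 30994)/(-6683 + (7350 - 16703)*(-1096 + 10665)) = 6492/(-6683 - 9353*9569) = 6492/(-6683 - 89498857) = 6492/(-89505540) = 6492*(-1/89505540) = -541/7458795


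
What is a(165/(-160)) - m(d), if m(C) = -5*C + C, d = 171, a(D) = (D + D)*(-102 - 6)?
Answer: 3627/4 ≈ 906.75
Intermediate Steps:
a(D) = -216*D (a(D) = (2*D)*(-108) = -216*D)
m(C) = -4*C
a(165/(-160)) - m(d) = -35640/(-160) - (-4)*171 = -35640*(-1)/160 - 1*(-684) = -216*(-33/32) + 684 = 891/4 + 684 = 3627/4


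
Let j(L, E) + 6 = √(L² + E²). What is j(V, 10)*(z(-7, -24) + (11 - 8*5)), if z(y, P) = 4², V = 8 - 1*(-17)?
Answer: 78 - 65*√29 ≈ -272.04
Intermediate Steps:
V = 25 (V = 8 + 17 = 25)
z(y, P) = 16
j(L, E) = -6 + √(E² + L²) (j(L, E) = -6 + √(L² + E²) = -6 + √(E² + L²))
j(V, 10)*(z(-7, -24) + (11 - 8*5)) = (-6 + √(10² + 25²))*(16 + (11 - 8*5)) = (-6 + √(100 + 625))*(16 + (11 - 40)) = (-6 + √725)*(16 - 29) = (-6 + 5*√29)*(-13) = 78 - 65*√29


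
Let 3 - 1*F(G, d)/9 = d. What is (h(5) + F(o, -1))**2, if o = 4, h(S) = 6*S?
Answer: 4356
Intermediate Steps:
F(G, d) = 27 - 9*d
(h(5) + F(o, -1))**2 = (6*5 + (27 - 9*(-1)))**2 = (30 + (27 + 9))**2 = (30 + 36)**2 = 66**2 = 4356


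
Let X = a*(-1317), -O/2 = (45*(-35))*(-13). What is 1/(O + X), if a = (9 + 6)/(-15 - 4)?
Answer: -19/758295 ≈ -2.5056e-5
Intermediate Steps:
a = -15/19 (a = 15/(-19) = 15*(-1/19) = -15/19 ≈ -0.78947)
O = -40950 (O = -2*45*(-35)*(-13) = -(-3150)*(-13) = -2*20475 = -40950)
X = 19755/19 (X = -15/19*(-1317) = 19755/19 ≈ 1039.7)
1/(O + X) = 1/(-40950 + 19755/19) = 1/(-758295/19) = -19/758295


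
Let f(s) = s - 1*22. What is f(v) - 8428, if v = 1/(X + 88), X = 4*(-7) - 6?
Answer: -456299/54 ≈ -8450.0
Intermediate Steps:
X = -34 (X = -28 - 6 = -34)
v = 1/54 (v = 1/(-34 + 88) = 1/54 ≈ 0.018519)
f(s) = -22 + s (f(s) = s - 22 = -22 + s)
f(v) - 8428 = (-22 + 1/54) - 8428 = -1187/54 - 8428 = -456299/54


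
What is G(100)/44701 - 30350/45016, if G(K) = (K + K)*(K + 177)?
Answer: 568605525/1006130108 ≈ 0.56514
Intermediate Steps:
G(K) = 2*K*(177 + K) (G(K) = (2*K)*(177 + K) = 2*K*(177 + K))
G(100)/44701 - 30350/45016 = (2*100*(177 + 100))/44701 - 30350/45016 = (2*100*277)*(1/44701) - 30350*1/45016 = 55400*(1/44701) - 15175/22508 = 55400/44701 - 15175/22508 = 568605525/1006130108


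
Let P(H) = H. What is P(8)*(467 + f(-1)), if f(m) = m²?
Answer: 3744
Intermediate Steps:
P(8)*(467 + f(-1)) = 8*(467 + (-1)²) = 8*(467 + 1) = 8*468 = 3744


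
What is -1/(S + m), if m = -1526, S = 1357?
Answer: 1/169 ≈ 0.0059172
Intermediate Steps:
-1/(S + m) = -1/(1357 - 1526) = -1/(-169) = -1*(-1/169) = 1/169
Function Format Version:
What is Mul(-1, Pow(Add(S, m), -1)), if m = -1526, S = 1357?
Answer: Rational(1, 169) ≈ 0.0059172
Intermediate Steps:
Mul(-1, Pow(Add(S, m), -1)) = Mul(-1, Pow(Add(1357, -1526), -1)) = Mul(-1, Pow(-169, -1)) = Mul(-1, Rational(-1, 169)) = Rational(1, 169)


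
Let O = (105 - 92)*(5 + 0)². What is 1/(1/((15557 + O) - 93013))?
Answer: -77131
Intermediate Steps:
O = 325 (O = 13*5² = 13*25 = 325)
1/(1/((15557 + O) - 93013)) = 1/(1/((15557 + 325) - 93013)) = 1/(1/(15882 - 93013)) = 1/(1/(-77131)) = 1/(-1/77131) = -77131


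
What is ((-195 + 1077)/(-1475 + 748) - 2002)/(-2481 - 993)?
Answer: 728168/1262799 ≈ 0.57663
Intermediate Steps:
((-195 + 1077)/(-1475 + 748) - 2002)/(-2481 - 993) = (882/(-727) - 2002)/(-3474) = (882*(-1/727) - 2002)*(-1/3474) = (-882/727 - 2002)*(-1/3474) = -1456336/727*(-1/3474) = 728168/1262799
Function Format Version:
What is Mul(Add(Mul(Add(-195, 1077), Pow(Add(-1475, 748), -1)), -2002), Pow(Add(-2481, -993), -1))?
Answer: Rational(728168, 1262799) ≈ 0.57663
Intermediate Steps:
Mul(Add(Mul(Add(-195, 1077), Pow(Add(-1475, 748), -1)), -2002), Pow(Add(-2481, -993), -1)) = Mul(Add(Mul(882, Pow(-727, -1)), -2002), Pow(-3474, -1)) = Mul(Add(Mul(882, Rational(-1, 727)), -2002), Rational(-1, 3474)) = Mul(Add(Rational(-882, 727), -2002), Rational(-1, 3474)) = Mul(Rational(-1456336, 727), Rational(-1, 3474)) = Rational(728168, 1262799)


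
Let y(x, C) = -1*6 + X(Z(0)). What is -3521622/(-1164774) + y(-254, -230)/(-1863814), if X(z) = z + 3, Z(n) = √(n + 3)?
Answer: 84149383085/27832334462 - √3/1863814 ≈ 3.0234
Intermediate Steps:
Z(n) = √(3 + n)
X(z) = 3 + z
y(x, C) = -3 + √3 (y(x, C) = -1*6 + (3 + √(3 + 0)) = -6 + (3 + √3) = -3 + √3)
-3521622/(-1164774) + y(-254, -230)/(-1863814) = -3521622/(-1164774) + (-3 + √3)/(-1863814) = -3521622*(-1/1164774) + (-3 + √3)*(-1/1863814) = 45149/14933 + (3/1863814 - √3/1863814) = 84149383085/27832334462 - √3/1863814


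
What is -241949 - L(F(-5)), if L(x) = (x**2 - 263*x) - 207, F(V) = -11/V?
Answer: -6029206/25 ≈ -2.4117e+5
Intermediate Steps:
L(x) = -207 + x**2 - 263*x
-241949 - L(F(-5)) = -241949 - (-207 + (-11/(-5))**2 - (-2893)/(-5)) = -241949 - (-207 + (-11*(-1/5))**2 - (-2893)*(-1)/5) = -241949 - (-207 + (11/5)**2 - 263*11/5) = -241949 - (-207 + 121/25 - 2893/5) = -241949 - 1*(-19519/25) = -241949 + 19519/25 = -6029206/25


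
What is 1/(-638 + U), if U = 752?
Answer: 1/114 ≈ 0.0087719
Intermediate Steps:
1/(-638 + U) = 1/(-638 + 752) = 1/114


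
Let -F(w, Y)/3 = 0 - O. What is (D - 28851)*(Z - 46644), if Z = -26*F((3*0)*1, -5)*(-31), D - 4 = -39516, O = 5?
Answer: 2362215102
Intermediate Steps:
F(w, Y) = 15 (F(w, Y) = -3*(0 - 1*5) = -3*(0 - 5) = -3*(-5) = 15)
D = -39512 (D = 4 - 39516 = -39512)
Z = 12090 (Z = -26*15*(-31) = -390*(-31) = 12090)
(D - 28851)*(Z - 46644) = (-39512 - 28851)*(12090 - 46644) = -68363*(-34554) = 2362215102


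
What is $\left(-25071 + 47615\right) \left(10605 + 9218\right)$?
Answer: $446889712$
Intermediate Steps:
$\left(-25071 + 47615\right) \left(10605 + 9218\right) = 22544 \cdot 19823 = 446889712$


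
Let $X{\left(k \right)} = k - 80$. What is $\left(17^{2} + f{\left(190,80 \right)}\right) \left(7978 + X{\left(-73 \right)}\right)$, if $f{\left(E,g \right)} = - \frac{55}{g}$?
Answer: $\frac{36096725}{16} \approx 2.256 \cdot 10^{6}$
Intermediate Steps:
$X{\left(k \right)} = -80 + k$
$\left(17^{2} + f{\left(190,80 \right)}\right) \left(7978 + X{\left(-73 \right)}\right) = \left(17^{2} - \frac{55}{80}\right) \left(7978 - 153\right) = \left(289 - \frac{11}{16}\right) \left(7978 - 153\right) = \left(289 - \frac{11}{16}\right) 7825 = \frac{4613}{16} \cdot 7825 = \frac{36096725}{16}$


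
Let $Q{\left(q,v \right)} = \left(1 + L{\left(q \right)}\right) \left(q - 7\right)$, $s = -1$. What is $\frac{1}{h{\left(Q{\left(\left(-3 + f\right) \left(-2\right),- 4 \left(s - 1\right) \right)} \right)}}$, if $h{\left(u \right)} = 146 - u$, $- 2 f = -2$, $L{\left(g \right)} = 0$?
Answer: $\frac{1}{149} \approx 0.0067114$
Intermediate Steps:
$f = 1$ ($f = \left(- \frac{1}{2}\right) \left(-2\right) = 1$)
$Q{\left(q,v \right)} = -7 + q$ ($Q{\left(q,v \right)} = \left(1 + 0\right) \left(q - 7\right) = 1 \left(-7 + q\right) = -7 + q$)
$\frac{1}{h{\left(Q{\left(\left(-3 + f\right) \left(-2\right),- 4 \left(s - 1\right) \right)} \right)}} = \frac{1}{146 - \left(-7 + \left(-3 + 1\right) \left(-2\right)\right)} = \frac{1}{146 - \left(-7 - -4\right)} = \frac{1}{146 - \left(-7 + 4\right)} = \frac{1}{146 - -3} = \frac{1}{146 + 3} = \frac{1}{149}$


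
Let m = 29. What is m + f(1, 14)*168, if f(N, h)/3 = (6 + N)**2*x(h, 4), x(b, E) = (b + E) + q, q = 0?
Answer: 444557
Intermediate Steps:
x(b, E) = E + b (x(b, E) = (b + E) + 0 = (E + b) + 0 = E + b)
f(N, h) = 3*(6 + N)**2*(4 + h) (f(N, h) = 3*((6 + N)**2*(4 + h)) = 3*(6 + N)**2*(4 + h))
m + f(1, 14)*168 = 29 + (3*(6 + 1)**2*(4 + 14))*168 = 29 + (3*7**2*18)*168 = 29 + (3*49*18)*168 = 29 + 2646*168 = 29 + 444528 = 444557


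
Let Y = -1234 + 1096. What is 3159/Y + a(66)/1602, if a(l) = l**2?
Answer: -82585/4094 ≈ -20.172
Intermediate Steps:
Y = -138
3159/Y + a(66)/1602 = 3159/(-138) + 66**2/1602 = 3159*(-1/138) + 4356*(1/1602) = -1053/46 + 242/89 = -82585/4094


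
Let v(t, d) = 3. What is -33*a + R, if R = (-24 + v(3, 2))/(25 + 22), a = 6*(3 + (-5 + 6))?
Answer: -37245/47 ≈ -792.45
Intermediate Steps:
a = 24 (a = 6*(3 + 1) = 6*4 = 24)
R = -21/47 (R = (-24 + 3)/(25 + 22) = -21/47 ≈ -0.44681)
-33*a + R = -33*24 - 21/47 = -792 - 21/47 = -37245/47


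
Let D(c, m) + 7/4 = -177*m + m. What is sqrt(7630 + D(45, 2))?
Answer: sqrt(29105)/2 ≈ 85.301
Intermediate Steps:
D(c, m) = -7/4 - 176*m (D(c, m) = -7/4 + (-177*m + m) = -7/4 - 176*m)
sqrt(7630 + D(45, 2)) = sqrt(7630 + (-7/4 - 176*2)) = sqrt(7630 + (-7/4 - 352)) = sqrt(7630 - 1415/4) = sqrt(29105/4) = sqrt(29105)/2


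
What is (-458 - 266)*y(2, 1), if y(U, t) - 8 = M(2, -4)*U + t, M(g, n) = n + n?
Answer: 5068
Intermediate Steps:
M(g, n) = 2*n
y(U, t) = 8 + t - 8*U (y(U, t) = 8 + ((2*(-4))*U + t) = 8 + (-8*U + t) = 8 + (t - 8*U) = 8 + t - 8*U)
(-458 - 266)*y(2, 1) = (-458 - 266)*(8 + 1 - 8*2) = -724*(8 + 1 - 16) = -724*(-7) = 5068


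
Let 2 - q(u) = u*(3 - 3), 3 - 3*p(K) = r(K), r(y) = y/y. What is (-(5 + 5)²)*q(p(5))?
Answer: -200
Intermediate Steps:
r(y) = 1
p(K) = ⅔ (p(K) = 1 - ⅓*1 = 1 - ⅓ = ⅔)
q(u) = 2 (q(u) = 2 - u*(3 - 3) = 2 - u*0 = 2 - 1*0 = 2 + 0 = 2)
(-(5 + 5)²)*q(p(5)) = -(5 + 5)²*2 = -1*10²*2 = -1*100*2 = -100*2 = -200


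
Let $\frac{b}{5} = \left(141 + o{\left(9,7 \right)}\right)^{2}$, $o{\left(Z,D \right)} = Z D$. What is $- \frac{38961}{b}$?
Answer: $- \frac{4329}{23120} \approx -0.18724$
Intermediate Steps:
$o{\left(Z,D \right)} = D Z$
$b = 208080$ ($b = 5 \left(141 + 7 \cdot 9\right)^{2} = 5 \left(141 + 63\right)^{2} = 5 \cdot 204^{2} = 5 \cdot 41616 = 208080$)
$- \frac{38961}{b} = - \frac{38961}{208080} = \left(-38961\right) \frac{1}{208080} = - \frac{4329}{23120}$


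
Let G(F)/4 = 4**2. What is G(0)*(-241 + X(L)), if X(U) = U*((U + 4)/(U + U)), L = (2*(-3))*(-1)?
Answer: -15104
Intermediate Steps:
G(F) = 64 (G(F) = 4*4**2 = 4*16 = 64)
L = 6 (L = -6*(-1) = 6)
X(U) = 2 + U/2 (X(U) = U*((4 + U)/((2*U))) = U*((4 + U)*(1/(2*U))) = U*((4 + U)/(2*U)) = 2 + U/2)
G(0)*(-241 + X(L)) = 64*(-241 + (2 + (1/2)*6)) = 64*(-241 + (2 + 3)) = 64*(-241 + 5) = 64*(-236) = -15104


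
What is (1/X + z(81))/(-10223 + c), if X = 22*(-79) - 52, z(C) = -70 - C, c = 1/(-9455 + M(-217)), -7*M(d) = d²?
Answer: 2186924481/148058585365 ≈ 0.014771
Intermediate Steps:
M(d) = -d²/7
c = -1/16182 (c = 1/(-9455 - ⅐*(-217)²) = 1/(-9455 - ⅐*47089) = 1/(-9455 - 6727) = 1/(-16182) = -1/16182 ≈ -6.1797e-5)
X = -1790 (X = -1738 - 52 = -1790)
(1/X + z(81))/(-10223 + c) = (1/(-1790) + (-70 - 1*81))/(-10223 - 1/16182) = (-1/1790 + (-70 - 81))/(-165428587/16182) = (-1/1790 - 151)*(-16182/165428587) = -270291/1790*(-16182/165428587) = 2186924481/148058585365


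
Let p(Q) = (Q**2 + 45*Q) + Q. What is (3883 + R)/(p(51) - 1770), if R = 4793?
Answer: 964/353 ≈ 2.7309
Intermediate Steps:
p(Q) = Q**2 + 46*Q
(3883 + R)/(p(51) - 1770) = (3883 + 4793)/(51*(46 + 51) - 1770) = 8676/(51*97 - 1770) = 8676/(4947 - 1770) = 8676/3177 = 8676*(1/3177) = 964/353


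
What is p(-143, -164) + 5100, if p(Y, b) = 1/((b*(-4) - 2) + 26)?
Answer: 3468001/680 ≈ 5100.0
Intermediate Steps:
p(Y, b) = 1/(24 - 4*b) (p(Y, b) = 1/((-4*b - 2) + 26) = 1/((-2 - 4*b) + 26) = 1/(24 - 4*b))
p(-143, -164) + 5100 = -1/(-24 + 4*(-164)) + 5100 = -1/(-24 - 656) + 5100 = -1/(-680) + 5100 = -1*(-1/680) + 5100 = 1/680 + 5100 = 3468001/680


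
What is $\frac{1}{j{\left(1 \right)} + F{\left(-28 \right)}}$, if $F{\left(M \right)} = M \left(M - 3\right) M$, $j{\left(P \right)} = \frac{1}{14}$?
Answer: $- \frac{14}{340255} \approx -4.1146 \cdot 10^{-5}$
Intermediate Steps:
$j{\left(P \right)} = \frac{1}{14}$
$F{\left(M \right)} = M^{2} \left(-3 + M\right)$ ($F{\left(M \right)} = M \left(-3 + M\right) M = M^{2} \left(-3 + M\right)$)
$\frac{1}{j{\left(1 \right)} + F{\left(-28 \right)}} = \frac{1}{\frac{1}{14} + \left(-28\right)^{2} \left(-3 - 28\right)} = \frac{1}{\frac{1}{14} + 784 \left(-31\right)} = \frac{1}{\frac{1}{14} - 24304} = \frac{1}{- \frac{340255}{14}} = - \frac{14}{340255}$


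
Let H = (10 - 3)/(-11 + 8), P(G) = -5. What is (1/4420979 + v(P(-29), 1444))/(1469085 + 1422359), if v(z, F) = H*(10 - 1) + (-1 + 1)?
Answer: -46420279/6391506601838 ≈ -7.2628e-6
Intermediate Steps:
H = -7/3 (H = 7/(-3) = 7*(-⅓) = -7/3 ≈ -2.3333)
v(z, F) = -21 (v(z, F) = -7*(10 - 1)/3 + (-1 + 1) = -7/3*9 + 0 = -21 + 0 = -21)
(1/4420979 + v(P(-29), 1444))/(1469085 + 1422359) = (1/4420979 - 21)/(1469085 + 1422359) = (1/4420979 - 21)/2891444 = -92840558/4420979*1/2891444 = -46420279/6391506601838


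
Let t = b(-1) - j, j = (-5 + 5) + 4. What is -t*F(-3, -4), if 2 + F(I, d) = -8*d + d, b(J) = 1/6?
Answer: 299/3 ≈ 99.667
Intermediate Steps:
b(J) = 1/6
j = 4 (j = 0 + 4 = 4)
t = -23/6 (t = 1/6 - 1*4 = 1/6 - 4 = -23/6 ≈ -3.8333)
F(I, d) = -2 - 7*d (F(I, d) = -2 + (-8*d + d) = -2 - 7*d)
-t*F(-3, -4) = -(-23)*(-2 - 7*(-4))/6 = -(-23)*(-2 + 28)/6 = -(-23)*26/6 = -1*(-299/3) = 299/3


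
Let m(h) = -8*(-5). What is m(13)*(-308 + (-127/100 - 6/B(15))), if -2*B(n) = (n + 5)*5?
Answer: -12366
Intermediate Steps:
B(n) = -25/2 - 5*n/2 (B(n) = -(n + 5)*5/2 = -(5 + n)*5/2 = -(25 + 5*n)/2 = -25/2 - 5*n/2)
m(h) = 40
m(13)*(-308 + (-127/100 - 6/B(15))) = 40*(-308 + (-127/100 - 6/(-25/2 - 5/2*15))) = 40*(-308 + (-127*1/100 - 6/(-25/2 - 75/2))) = 40*(-308 + (-127/100 - 6/(-50))) = 40*(-308 + (-127/100 - 6*(-1/50))) = 40*(-308 + (-127/100 + 3/25)) = 40*(-308 - 23/20) = 40*(-6183/20) = -12366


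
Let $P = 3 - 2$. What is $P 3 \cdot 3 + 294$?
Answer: $303$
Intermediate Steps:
$P = 1$
$P 3 \cdot 3 + 294 = 1 \cdot 3 \cdot 3 + 294 = 1 \cdot 9 + 294 = 9 + 294 = 303$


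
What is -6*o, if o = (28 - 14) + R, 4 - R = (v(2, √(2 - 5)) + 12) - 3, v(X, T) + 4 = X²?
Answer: -54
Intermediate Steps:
v(X, T) = -4 + X²
R = -5 (R = 4 - (((-4 + 2²) + 12) - 3) = 4 - (((-4 + 4) + 12) - 3) = 4 - ((0 + 12) - 3) = 4 - (12 - 3) = 4 - 1*9 = 4 - 9 = -5)
o = 9 (o = (28 - 14) - 5 = 14 - 5 = 9)
-6*o = -6*9 = -54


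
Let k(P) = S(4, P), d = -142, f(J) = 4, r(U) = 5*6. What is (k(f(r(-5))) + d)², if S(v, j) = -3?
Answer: 21025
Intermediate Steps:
r(U) = 30
k(P) = -3
(k(f(r(-5))) + d)² = (-3 - 142)² = (-145)² = 21025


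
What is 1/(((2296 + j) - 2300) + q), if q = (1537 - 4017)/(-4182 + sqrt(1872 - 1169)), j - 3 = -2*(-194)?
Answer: 6778390287/2627256907789 - 2480*sqrt(703)/2627256907789 ≈ 0.0025800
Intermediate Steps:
j = 391 (j = 3 - 2*(-194) = 3 + 388 = 391)
q = -2480/(-4182 + sqrt(703)) ≈ 0.59680
1/(((2296 + j) - 2300) + q) = 1/(((2296 + 391) - 2300) + (10371360/17488421 + 2480*sqrt(703)/17488421)) = 1/((2687 - 2300) + (10371360/17488421 + 2480*sqrt(703)/17488421)) = 1/(387 + (10371360/17488421 + 2480*sqrt(703)/17488421)) = 1/(6778390287/17488421 + 2480*sqrt(703)/17488421)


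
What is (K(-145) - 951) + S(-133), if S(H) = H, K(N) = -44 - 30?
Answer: -1158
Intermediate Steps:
K(N) = -74
(K(-145) - 951) + S(-133) = (-74 - 951) - 133 = -1025 - 133 = -1158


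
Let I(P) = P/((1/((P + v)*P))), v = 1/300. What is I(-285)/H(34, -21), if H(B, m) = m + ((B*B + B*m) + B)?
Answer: -92595417/1820 ≈ -50877.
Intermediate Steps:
v = 1/300 ≈ 0.0033333
H(B, m) = B + m + B² + B*m (H(B, m) = m + ((B² + B*m) + B) = m + (B + B² + B*m) = B + m + B² + B*m)
I(P) = P²*(1/300 + P) (I(P) = P/((1/((P + 1/300)*P))) = P/((1/((1/300 + P)*P))) = P/((1/(P*(1/300 + P)))) = P*(P*(1/300 + P)) = P²*(1/300 + P))
I(-285)/H(34, -21) = ((-285)²*(1/300 - 285))/(34 - 21 + 34² + 34*(-21)) = (81225*(-85499/300))/(34 - 21 + 1156 - 714) = -92595417/4/455 = -92595417/4*1/455 = -92595417/1820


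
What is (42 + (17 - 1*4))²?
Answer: 3025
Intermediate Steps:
(42 + (17 - 1*4))² = (42 + (17 - 4))² = (42 + 13)² = 55² = 3025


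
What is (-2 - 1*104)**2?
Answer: 11236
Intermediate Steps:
(-2 - 1*104)**2 = (-2 - 104)**2 = (-106)**2 = 11236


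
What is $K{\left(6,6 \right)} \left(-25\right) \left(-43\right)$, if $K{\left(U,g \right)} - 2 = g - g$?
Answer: $2150$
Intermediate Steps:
$K{\left(U,g \right)} = 2$ ($K{\left(U,g \right)} = 2 + \left(g - g\right) = 2 + 0 = 2$)
$K{\left(6,6 \right)} \left(-25\right) \left(-43\right) = 2 \left(-25\right) \left(-43\right) = \left(-50\right) \left(-43\right) = 2150$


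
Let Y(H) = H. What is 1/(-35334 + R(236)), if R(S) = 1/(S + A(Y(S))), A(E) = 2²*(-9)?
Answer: -200/7066799 ≈ -2.8301e-5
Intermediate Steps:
A(E) = -36 (A(E) = 4*(-9) = -36)
R(S) = 1/(-36 + S) (R(S) = 1/(S - 36) = 1/(-36 + S))
1/(-35334 + R(236)) = 1/(-35334 + 1/(-36 + 236)) = 1/(-35334 + 1/200) = 1/(-7066799/200) = -200/7066799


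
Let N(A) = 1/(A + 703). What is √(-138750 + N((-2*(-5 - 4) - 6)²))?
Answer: I*√822648743/77 ≈ 372.49*I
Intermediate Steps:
N(A) = 1/(703 + A)
√(-138750 + N((-2*(-5 - 4) - 6)²)) = √(-138750 + 1/(703 + (-2*(-5 - 4) - 6)²)) = √(-138750 + 1/(703 + (-2*(-9) - 6)²)) = √(-138750 + 1/(703 + (18 - 6)²)) = √(-138750 + 1/(703 + 12²)) = √(-138750 + 1/(703 + 144)) = √(-138750 + 1/847) = √(-117521249/847) = I*√822648743/77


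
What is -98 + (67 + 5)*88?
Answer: 6238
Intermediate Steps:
-98 + (67 + 5)*88 = -98 + 72*88 = -98 + 6336 = 6238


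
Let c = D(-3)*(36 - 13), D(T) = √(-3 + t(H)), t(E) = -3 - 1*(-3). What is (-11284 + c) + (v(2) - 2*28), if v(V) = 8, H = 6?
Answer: -11332 + 23*I*√3 ≈ -11332.0 + 39.837*I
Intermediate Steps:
t(E) = 0 (t(E) = -3 + 3 = 0)
D(T) = I*√3 (D(T) = √(-3 + 0) = √(-3) = I*√3)
c = 23*I*√3 (c = (I*√3)*(36 - 13) = (I*√3)*23 = 23*I*√3 ≈ 39.837*I)
(-11284 + c) + (v(2) - 2*28) = (-11284 + 23*I*√3) + (8 - 2*28) = (-11284 + 23*I*√3) + (8 - 56) = (-11284 + 23*I*√3) - 48 = -11332 + 23*I*√3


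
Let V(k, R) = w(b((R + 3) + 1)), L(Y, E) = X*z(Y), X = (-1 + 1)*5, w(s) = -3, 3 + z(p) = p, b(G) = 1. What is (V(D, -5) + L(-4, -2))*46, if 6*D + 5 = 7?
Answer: -138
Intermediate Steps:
z(p) = -3 + p
D = 1/3 (D = -5/6 + (1/6)*7 = -5/6 + 7/6 = 1/3 ≈ 0.33333)
X = 0 (X = 0*5 = 0)
L(Y, E) = 0 (L(Y, E) = 0*(-3 + Y) = 0)
V(k, R) = -3
(V(D, -5) + L(-4, -2))*46 = (-3 + 0)*46 = -3*46 = -138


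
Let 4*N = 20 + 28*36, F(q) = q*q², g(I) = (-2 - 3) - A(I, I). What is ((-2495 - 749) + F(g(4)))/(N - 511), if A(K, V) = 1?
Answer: 1730/127 ≈ 13.622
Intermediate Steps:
g(I) = -6 (g(I) = (-2 - 3) - 1*1 = -5 - 1 = -6)
F(q) = q³
N = 257 (N = (20 + 28*36)/4 = (20 + 1008)/4 = (¼)*1028 = 257)
((-2495 - 749) + F(g(4)))/(N - 511) = ((-2495 - 749) + (-6)³)/(257 - 511) = (-3244 - 216)/(-254) = -3460*(-1/254) = 1730/127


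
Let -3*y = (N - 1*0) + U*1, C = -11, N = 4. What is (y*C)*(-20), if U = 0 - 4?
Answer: 0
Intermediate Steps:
U = -4
y = 0 (y = -((4 - 1*0) - 4*1)/3 = -((4 + 0) - 4)/3 = -(4 - 4)/3 = -1/3*0 = 0)
(y*C)*(-20) = (0*(-11))*(-20) = 0*(-20) = 0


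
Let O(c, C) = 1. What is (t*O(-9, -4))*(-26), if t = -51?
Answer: 1326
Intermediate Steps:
(t*O(-9, -4))*(-26) = -51*1*(-26) = -51*(-26) = 1326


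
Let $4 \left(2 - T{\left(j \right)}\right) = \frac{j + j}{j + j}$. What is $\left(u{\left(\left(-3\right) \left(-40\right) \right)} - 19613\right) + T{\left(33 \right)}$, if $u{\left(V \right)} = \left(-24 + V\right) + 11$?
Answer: $- \frac{78017}{4} \approx -19504.0$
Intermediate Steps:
$u{\left(V \right)} = -13 + V$
$T{\left(j \right)} = \frac{7}{4}$ ($T{\left(j \right)} = 2 - \frac{\left(j + j\right) \frac{1}{j + j}}{4} = 2 - \frac{2 j \frac{1}{2 j}}{4} = 2 - \frac{1}{4} = \frac{7}{4}$)
$\left(u{\left(\left(-3\right) \left(-40\right) \right)} - 19613\right) + T{\left(33 \right)} = \left(\left(-13 - -120\right) - 19613\right) + \frac{7}{4} = \left(\left(-13 + 120\right) - 19613\right) + \frac{7}{4} = \left(107 - 19613\right) + \frac{7}{4} = -19506 + \frac{7}{4} = - \frac{78017}{4}$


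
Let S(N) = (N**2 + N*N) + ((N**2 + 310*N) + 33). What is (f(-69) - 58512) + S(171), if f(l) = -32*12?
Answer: 81870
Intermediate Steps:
S(N) = 33 + 3*N**2 + 310*N (S(N) = (N**2 + N**2) + (33 + N**2 + 310*N) = 2*N**2 + (33 + N**2 + 310*N) = 33 + 3*N**2 + 310*N)
f(l) = -384
(f(-69) - 58512) + S(171) = (-384 - 58512) + (33 + 3*171**2 + 310*171) = -58896 + (33 + 3*29241 + 53010) = -58896 + (33 + 87723 + 53010) = -58896 + 140766 = 81870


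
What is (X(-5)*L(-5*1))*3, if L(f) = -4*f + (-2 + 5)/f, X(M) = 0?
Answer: 0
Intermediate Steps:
L(f) = -4*f + 3/f
(X(-5)*L(-5*1))*3 = (0*(-(-20) + 3/((-5*1))))*3 = (0*(-4*(-5) + 3/(-5)))*3 = (0*(20 + 3*(-⅕)))*3 = (0*(20 - ⅗))*3 = (0*(97/5))*3 = 0*3 = 0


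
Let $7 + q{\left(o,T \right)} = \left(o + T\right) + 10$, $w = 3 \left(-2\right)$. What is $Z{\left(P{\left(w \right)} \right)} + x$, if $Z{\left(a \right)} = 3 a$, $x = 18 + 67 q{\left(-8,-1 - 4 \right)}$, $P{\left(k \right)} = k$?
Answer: $-670$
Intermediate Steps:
$w = -6$
$q{\left(o,T \right)} = 3 + T + o$ ($q{\left(o,T \right)} = -7 + \left(\left(o + T\right) + 10\right) = -7 + \left(\left(T + o\right) + 10\right) = -7 + \left(10 + T + o\right) = 3 + T + o$)
$x = -652$ ($x = 18 + 67 \left(3 - 5 - 8\right) = 18 + 67 \left(-10\right) = 18 - 670 = -652$)
$Z{\left(P{\left(w \right)} \right)} + x = 3 \left(-6\right) - 652 = -18 - 652 = -670$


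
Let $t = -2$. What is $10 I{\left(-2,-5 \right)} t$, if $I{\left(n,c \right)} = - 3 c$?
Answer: $-300$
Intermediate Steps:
$10 I{\left(-2,-5 \right)} t = 10 \left(\left(-3\right) \left(-5\right)\right) \left(-2\right) = 10 \cdot 15 \left(-2\right) = 150 \left(-2\right) = -300$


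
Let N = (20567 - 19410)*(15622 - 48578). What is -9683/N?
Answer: 9683/38130092 ≈ 0.00025395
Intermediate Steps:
N = -38130092 (N = 1157*(-32956) = -38130092)
-9683/N = -9683/(-38130092) = -9683*(-1/38130092) = 9683/38130092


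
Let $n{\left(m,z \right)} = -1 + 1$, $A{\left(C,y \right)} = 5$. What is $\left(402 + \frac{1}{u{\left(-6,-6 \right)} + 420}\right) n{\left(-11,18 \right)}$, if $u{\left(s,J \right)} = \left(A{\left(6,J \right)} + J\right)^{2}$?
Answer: $0$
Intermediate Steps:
$n{\left(m,z \right)} = 0$
$u{\left(s,J \right)} = \left(5 + J\right)^{2}$
$\left(402 + \frac{1}{u{\left(-6,-6 \right)} + 420}\right) n{\left(-11,18 \right)} = \left(402 + \frac{1}{\left(5 - 6\right)^{2} + 420}\right) 0 = \left(402 + \frac{1}{\left(-1\right)^{2} + 420}\right) 0 = \left(402 + \frac{1}{1 + 420}\right) 0 = \left(402 + \frac{1}{421}\right) 0 = \frac{169243}{421} \cdot 0 = 0$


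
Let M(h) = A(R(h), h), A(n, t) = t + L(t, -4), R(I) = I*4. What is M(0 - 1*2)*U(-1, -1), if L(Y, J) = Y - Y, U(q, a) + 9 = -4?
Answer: 26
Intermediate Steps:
U(q, a) = -13 (U(q, a) = -9 - 4 = -13)
R(I) = 4*I
L(Y, J) = 0
A(n, t) = t (A(n, t) = t + 0 = t)
M(h) = h
M(0 - 1*2)*U(-1, -1) = (0 - 1*2)*(-13) = (0 - 2)*(-13) = -2*(-13) = 26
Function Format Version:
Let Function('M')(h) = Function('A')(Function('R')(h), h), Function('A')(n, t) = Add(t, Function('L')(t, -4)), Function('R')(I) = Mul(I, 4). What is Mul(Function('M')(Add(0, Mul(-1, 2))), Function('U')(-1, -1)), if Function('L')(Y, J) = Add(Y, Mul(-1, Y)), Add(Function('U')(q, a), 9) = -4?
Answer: 26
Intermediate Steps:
Function('U')(q, a) = -13 (Function('U')(q, a) = Add(-9, -4) = -13)
Function('R')(I) = Mul(4, I)
Function('L')(Y, J) = 0
Function('A')(n, t) = t (Function('A')(n, t) = Add(t, 0) = t)
Function('M')(h) = h
Mul(Function('M')(Add(0, Mul(-1, 2))), Function('U')(-1, -1)) = Mul(Add(0, Mul(-1, 2)), -13) = Mul(Add(0, -2), -13) = Mul(-2, -13) = 26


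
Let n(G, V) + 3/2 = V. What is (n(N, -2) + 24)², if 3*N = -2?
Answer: 1681/4 ≈ 420.25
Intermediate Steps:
N = -⅔ (N = (⅓)*(-2) = -⅔ ≈ -0.66667)
n(G, V) = -3/2 + V
(n(N, -2) + 24)² = ((-3/2 - 2) + 24)² = (-7/2 + 24)² = (41/2)² = 1681/4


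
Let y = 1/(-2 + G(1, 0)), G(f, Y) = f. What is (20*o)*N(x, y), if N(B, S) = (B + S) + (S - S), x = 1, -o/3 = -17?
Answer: 0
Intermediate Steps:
o = 51 (o = -3*(-17) = 51)
y = -1 (y = 1/(-2 + 1) = 1/(-1) = -1)
N(B, S) = B + S (N(B, S) = (B + S) + 0 = B + S)
(20*o)*N(x, y) = (20*51)*(1 - 1) = 1020*0 = 0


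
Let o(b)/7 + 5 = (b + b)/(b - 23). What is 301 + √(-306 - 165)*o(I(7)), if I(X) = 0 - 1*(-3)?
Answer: 301 - 371*I*√471/10 ≈ 301.0 - 805.16*I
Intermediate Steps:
I(X) = 3 (I(X) = 0 + 3 = 3)
o(b) = -35 + 14*b/(-23 + b) (o(b) = -35 + 7*((b + b)/(b - 23)) = -35 + 7*((2*b)/(-23 + b)) = -35 + 7*(2*b/(-23 + b)) = -35 + 14*b/(-23 + b))
301 + √(-306 - 165)*o(I(7)) = 301 + √(-306 - 165)*(7*(115 - 3*3)/(-23 + 3)) = 301 + √(-471)*(7*(115 - 9)/(-20)) = 301 + (I*√471)*(7*(-1/20)*106) = 301 + (I*√471)*(-371/10) = 301 - 371*I*√471/10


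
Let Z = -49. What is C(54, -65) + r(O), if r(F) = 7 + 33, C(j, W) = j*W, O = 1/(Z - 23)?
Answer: -3470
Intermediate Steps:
O = -1/72 (O = 1/(-49 - 23) = 1/(-72) = -1/72 ≈ -0.013889)
C(j, W) = W*j
r(F) = 40
C(54, -65) + r(O) = -65*54 + 40 = -3510 + 40 = -3470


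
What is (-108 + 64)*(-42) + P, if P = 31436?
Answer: 33284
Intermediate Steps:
(-108 + 64)*(-42) + P = (-108 + 64)*(-42) + 31436 = -44*(-42) + 31436 = 1848 + 31436 = 33284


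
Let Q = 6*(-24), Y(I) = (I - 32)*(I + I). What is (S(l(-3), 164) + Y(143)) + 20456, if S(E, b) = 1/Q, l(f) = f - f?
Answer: 7517087/144 ≈ 52202.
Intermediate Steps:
Y(I) = 2*I*(-32 + I) (Y(I) = (-32 + I)*(2*I) = 2*I*(-32 + I))
Q = -144
l(f) = 0
S(E, b) = -1/144 (S(E, b) = 1/(-144) = -1/144)
(S(l(-3), 164) + Y(143)) + 20456 = (-1/144 + 2*143*(-32 + 143)) + 20456 = (-1/144 + 2*143*111) + 20456 = (-1/144 + 31746) + 20456 = 4571423/144 + 20456 = 7517087/144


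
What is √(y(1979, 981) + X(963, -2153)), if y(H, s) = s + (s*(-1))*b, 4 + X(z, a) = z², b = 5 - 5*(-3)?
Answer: √908726 ≈ 953.27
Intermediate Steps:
b = 20 (b = 5 + 15 = 20)
X(z, a) = -4 + z²
y(H, s) = -19*s (y(H, s) = s + (s*(-1))*20 = s - s*20 = s - 20*s = -19*s)
√(y(1979, 981) + X(963, -2153)) = √(-19*981 + (-4 + 963²)) = √(-18639 + (-4 + 927369)) = √(-18639 + 927365) = √908726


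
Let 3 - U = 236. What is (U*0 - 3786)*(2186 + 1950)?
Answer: -15658896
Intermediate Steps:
U = -233 (U = 3 - 1*236 = 3 - 236 = -233)
(U*0 - 3786)*(2186 + 1950) = (-233*0 - 3786)*(2186 + 1950) = (0 - 3786)*4136 = -3786*4136 = -15658896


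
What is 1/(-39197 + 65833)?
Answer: 1/26636 ≈ 3.7543e-5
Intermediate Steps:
1/(-39197 + 65833) = 1/26636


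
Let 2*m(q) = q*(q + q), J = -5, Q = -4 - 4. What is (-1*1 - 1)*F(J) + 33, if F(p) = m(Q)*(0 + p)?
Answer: 673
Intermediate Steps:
Q = -8
m(q) = q² (m(q) = (q*(q + q))/2 = (q*(2*q))/2 = (2*q²)/2 = q²)
F(p) = 64*p (F(p) = (-8)²*(0 + p) = 64*p)
(-1*1 - 1)*F(J) + 33 = (-1*1 - 1)*(64*(-5)) + 33 = (-1 - 1)*(-320) + 33 = -2*(-320) + 33 = 640 + 33 = 673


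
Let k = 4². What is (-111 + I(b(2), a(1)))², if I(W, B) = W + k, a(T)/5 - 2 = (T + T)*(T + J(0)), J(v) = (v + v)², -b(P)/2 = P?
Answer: 9801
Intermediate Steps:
b(P) = -2*P
J(v) = 4*v² (J(v) = (2*v)² = 4*v²)
k = 16
a(T) = 10 + 10*T² (a(T) = 10 + 5*((T + T)*(T + 4*0²)) = 10 + 5*((2*T)*(T + 4*0)) = 10 + 5*((2*T)*(T + 0)) = 10 + 5*((2*T)*T) = 10 + 5*(2*T²) = 10 + 10*T²)
I(W, B) = 16 + W (I(W, B) = W + 16 = 16 + W)
(-111 + I(b(2), a(1)))² = (-111 + (16 - 2*2))² = (-111 + (16 - 4))² = (-111 + 12)² = (-99)² = 9801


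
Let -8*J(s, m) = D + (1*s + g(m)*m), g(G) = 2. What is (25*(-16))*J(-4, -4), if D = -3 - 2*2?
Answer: -950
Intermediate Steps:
D = -7 (D = -3 - 4 = -7)
J(s, m) = 7/8 - m/4 - s/8 (J(s, m) = -(-7 + (1*s + 2*m))/8 = -(-7 + (s + 2*m))/8 = -(-7 + s + 2*m)/8 = 7/8 - m/4 - s/8)
(25*(-16))*J(-4, -4) = (25*(-16))*(7/8 - ¼*(-4) - ⅛*(-4)) = -400*(7/8 + 1 + ½) = -400*19/8 = -950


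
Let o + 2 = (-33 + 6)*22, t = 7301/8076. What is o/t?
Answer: -32304/49 ≈ -659.27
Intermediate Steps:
t = 7301/8076 (t = 7301*(1/8076) = 7301/8076 ≈ 0.90404)
o = -596 (o = -2 + (-33 + 6)*22 = -2 - 27*22 = -2 - 594 = -596)
o/t = -596/7301/8076 = -596*8076/7301 = -32304/49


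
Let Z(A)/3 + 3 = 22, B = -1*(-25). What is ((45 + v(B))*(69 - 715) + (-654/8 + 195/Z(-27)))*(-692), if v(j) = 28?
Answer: 621063253/19 ≈ 3.2688e+7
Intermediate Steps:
B = 25
Z(A) = 57 (Z(A) = -9 + 3*22 = -9 + 66 = 57)
((45 + v(B))*(69 - 715) + (-654/8 + 195/Z(-27)))*(-692) = ((45 + 28)*(69 - 715) + (-654/8 + 195/57))*(-692) = (73*(-646) + (-654*⅛ + 195*(1/57)))*(-692) = (-47158 + (-327/4 + 65/19))*(-692) = (-47158 - 5953/76)*(-692) = -3589961/76*(-692) = 621063253/19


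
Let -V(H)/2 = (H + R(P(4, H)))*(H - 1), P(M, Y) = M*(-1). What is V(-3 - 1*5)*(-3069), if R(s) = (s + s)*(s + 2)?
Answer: -441936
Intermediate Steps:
P(M, Y) = -M
R(s) = 2*s*(2 + s) (R(s) = (2*s)*(2 + s) = 2*s*(2 + s))
V(H) = -2*(-1 + H)*(16 + H) (V(H) = -2*(H + 2*(-1*4)*(2 - 1*4))*(H - 1) = -2*(H + 2*(-4)*(2 - 4))*(-1 + H) = -2*(H + 2*(-4)*(-2))*(-1 + H) = -2*(H + 16)*(-1 + H) = -2*(16 + H)*(-1 + H) = -2*(-1 + H)*(16 + H))
V(-3 - 1*5)*(-3069) = (32 - 30*(-3 - 1*5) - 2*(-3 - 1*5)**2)*(-3069) = (32 - 30*(-3 - 5) - 2*(-3 - 5)**2)*(-3069) = (32 - 30*(-8) - 2*(-8)**2)*(-3069) = (32 + 240 - 2*64)*(-3069) = (32 + 240 - 128)*(-3069) = 144*(-3069) = -441936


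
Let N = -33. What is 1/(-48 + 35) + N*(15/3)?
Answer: -2146/13 ≈ -165.08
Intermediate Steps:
1/(-48 + 35) + N*(15/3) = 1/(-48 + 35) - 495/3 = 1/(-13) - 495/3 = -1/13 - 33*5 = -1/13 - 165 = -2146/13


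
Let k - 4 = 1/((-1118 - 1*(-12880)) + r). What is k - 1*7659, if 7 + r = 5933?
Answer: -135401639/17688 ≈ -7655.0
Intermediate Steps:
r = 5926 (r = -7 + 5933 = 5926)
k = 70753/17688 (k = 4 + 1/((-1118 - 1*(-12880)) + 5926) = 4 + 1/((-1118 + 12880) + 5926) = 4 + 1/(11762 + 5926) = 4 + 1/17688 = 70753/17688 ≈ 4.0001)
k - 1*7659 = 70753/17688 - 1*7659 = 70753/17688 - 7659 = -135401639/17688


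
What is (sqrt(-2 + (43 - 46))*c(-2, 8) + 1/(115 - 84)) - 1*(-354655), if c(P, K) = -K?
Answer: 10994306/31 - 8*I*sqrt(5) ≈ 3.5466e+5 - 17.889*I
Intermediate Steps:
(sqrt(-2 + (43 - 46))*c(-2, 8) + 1/(115 - 84)) - 1*(-354655) = (sqrt(-2 + (43 - 46))*(-1*8) + 1/(115 - 84)) - 1*(-354655) = (sqrt(-2 - 3)*(-8) + 1/31) + 354655 = (sqrt(-5)*(-8) + 1/31) + 354655 = ((I*sqrt(5))*(-8) + 1/31) + 354655 = (-8*I*sqrt(5) + 1/31) + 354655 = (1/31 - 8*I*sqrt(5)) + 354655 = 10994306/31 - 8*I*sqrt(5)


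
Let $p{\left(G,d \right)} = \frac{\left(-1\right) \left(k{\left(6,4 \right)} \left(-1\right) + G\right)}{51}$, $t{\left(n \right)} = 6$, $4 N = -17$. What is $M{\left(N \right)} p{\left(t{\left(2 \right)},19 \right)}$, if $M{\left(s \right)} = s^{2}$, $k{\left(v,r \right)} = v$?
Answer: $0$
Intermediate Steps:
$N = - \frac{17}{4}$ ($N = \frac{1}{4} \left(-17\right) = - \frac{17}{4} \approx -4.25$)
$p{\left(G,d \right)} = \frac{2}{17} - \frac{G}{51}$ ($p{\left(G,d \right)} = \frac{\left(-1\right) \left(6 \left(-1\right) + G\right)}{51} = - (-6 + G) \frac{1}{51} = \left(6 - G\right) \frac{1}{51} = \frac{2}{17} - \frac{G}{51}$)
$M{\left(N \right)} p{\left(t{\left(2 \right)},19 \right)} = \left(- \frac{17}{4}\right)^{2} \left(\frac{2}{17} - \frac{2}{17}\right) = \frac{289 \left(\frac{2}{17} - \frac{2}{17}\right)}{16} = \frac{289}{16} \cdot 0 = 0$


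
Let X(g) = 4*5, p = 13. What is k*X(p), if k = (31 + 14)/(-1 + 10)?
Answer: 100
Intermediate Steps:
X(g) = 20
k = 5 (k = 45/9 = 45*(1/9) = 5)
k*X(p) = 5*20 = 100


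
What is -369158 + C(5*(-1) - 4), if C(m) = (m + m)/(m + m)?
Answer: -369157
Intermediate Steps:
C(m) = 1 (C(m) = (2*m)/((2*m)) = (2*m)*(1/(2*m)) = 1)
-369158 + C(5*(-1) - 4) = -369158 + 1 = -369157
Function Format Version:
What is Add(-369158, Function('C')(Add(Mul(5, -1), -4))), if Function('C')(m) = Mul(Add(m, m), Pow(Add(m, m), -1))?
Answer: -369157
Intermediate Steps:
Function('C')(m) = 1 (Function('C')(m) = Mul(Mul(2, m), Pow(Mul(2, m), -1)) = Mul(Mul(2, m), Mul(Rational(1, 2), Pow(m, -1))) = 1)
Add(-369158, Function('C')(Add(Mul(5, -1), -4))) = Add(-369158, 1) = -369157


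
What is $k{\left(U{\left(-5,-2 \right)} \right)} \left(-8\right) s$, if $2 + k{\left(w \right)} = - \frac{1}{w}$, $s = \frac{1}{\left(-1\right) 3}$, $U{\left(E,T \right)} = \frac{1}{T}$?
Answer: $0$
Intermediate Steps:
$s = - \frac{1}{3}$ ($s = \frac{1}{-3} = - \frac{1}{3} \approx -0.33333$)
$k{\left(w \right)} = -2 - \frac{1}{w}$
$k{\left(U{\left(-5,-2 \right)} \right)} \left(-8\right) s = \left(-2 - \frac{1}{\frac{1}{-2}}\right) \left(-8\right) \left(- \frac{1}{3}\right) = \left(-2 - \frac{1}{- \frac{1}{2}}\right) \left(-8\right) \left(- \frac{1}{3}\right) = \left(-2 - -2\right) \left(-8\right) \left(- \frac{1}{3}\right) = \left(-2 + 2\right) \left(-8\right) \left(- \frac{1}{3}\right) = 0 \left(-8\right) \left(- \frac{1}{3}\right) = 0 \left(- \frac{1}{3}\right) = 0$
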